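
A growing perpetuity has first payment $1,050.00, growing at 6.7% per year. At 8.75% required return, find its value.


Formula: PV = C / (r - g)
Spread: r - g = 0.0875 - 0.067 = 0.0205
Substituting: PV = $1,050.00 / 0.0205
PV = $51,219.51

$51,219.51


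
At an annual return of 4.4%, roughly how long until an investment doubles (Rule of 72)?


Formula: Years ≈ 72 / r
Substituting: Years ≈ 72 / 4.4
Years ≈ 16.4

16.4 years


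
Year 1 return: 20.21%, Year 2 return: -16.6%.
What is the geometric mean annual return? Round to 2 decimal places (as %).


Formula: Geometric mean = ((1+r1)*(1+r2))^(1/2) - 1
Product: (1 + 0.2021) * (1 + -0.166) = 1.2021 * 0.834 = 1.002551
Square root: 1.002551^0.5 = 1.001275
Geometric mean = 1.001275 - 1 = 0.001275
As percentage: 0.13%

0.13%


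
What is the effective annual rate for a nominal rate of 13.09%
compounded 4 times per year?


Formula: EAR = (1 + r/m)^m - 1
Period rate: r/m = 0.1309 / 4 = 0.032725
Compounding: (1 + 0.032725)^4 = 1.137467
EAR = 1.137467 - 1 = 0.137467

0.137467


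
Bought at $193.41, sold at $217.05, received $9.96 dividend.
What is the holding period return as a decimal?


Formula: HPR = (P1 - P0 + D) / P0
Gain: $217.05 - $193.41 + $9.96 = $33.60
HPR = $33.60 / $193.41 = 0.1737

0.1737


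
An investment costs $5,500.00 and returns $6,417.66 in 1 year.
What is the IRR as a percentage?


Formula: IRR = C1/C0 - 1
Substituting: IRR = $6,417.66 / $5,500.00 - 1
Ratio: 1.166847 - 1 = 0.166847
IRR = 16.6847%

16.6847%


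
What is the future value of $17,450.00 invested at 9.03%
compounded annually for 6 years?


Formula: FV = P * (1 + r)^n
Substituting: FV = $17,450.00 * (1 + 0.0903)^6
Growth factor: (1.0903)^6 = 1.679872
FV = $17,450.00 * 1.679872 = $29,313.76

$29,313.76


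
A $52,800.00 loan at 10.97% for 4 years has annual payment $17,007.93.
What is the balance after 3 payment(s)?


Formula: Balance = PV*(1+r)^k - PMT*((1+r)^k - 1)/r
Growth: (1 + 0.1097)^3 = 1.366522
Accumulated factor: ((1+r)^k - 1)/r = 3.341134
Balance = $52,800.00 * 1.366522 - $17,007.93 * 3.341134
Balance = $15,326.61

$15,326.61


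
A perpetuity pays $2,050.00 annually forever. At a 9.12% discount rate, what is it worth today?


Formula: PV = C / r
Substituting: PV = $2,050.00 / 0.0912
PV = $22,478.07

$22,478.07


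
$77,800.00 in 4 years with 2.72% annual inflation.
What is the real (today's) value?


Formula: Real value = nominal / (1 + inflation)^years
Price level: (1 + 0.0272)^4 = 1.11332
Real value = $77,800.00 / 1.11332 = $69,881.07

$69,881.07


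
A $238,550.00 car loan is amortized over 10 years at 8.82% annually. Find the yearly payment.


Formula: PMT = PV * r / (1 - (1+r)^(-n))
Denominator: 1 - (1 + 0.0882)^(-10) = 0.57055
Numerator: $238,550.00 * 0.0882 = 21040.11
PMT = 21040.11 / 0.57055 = $36,876.90

$36,876.90


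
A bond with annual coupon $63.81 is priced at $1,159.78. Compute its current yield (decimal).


Formula: Current yield = annual coupon / price
Substituting: CY = $63.81 / $1,159.78
CY = 0.055019

0.055019


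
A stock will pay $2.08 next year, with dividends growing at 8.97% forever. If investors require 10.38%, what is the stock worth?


Formula: P = D1 / (r - g)
Spread: r - g = 0.1038 - 0.0897 = 0.0141
Substituting: P = $2.08 / 0.0141
P = $147.52

$147.52


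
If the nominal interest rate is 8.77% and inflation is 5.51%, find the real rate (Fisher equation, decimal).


Formula: (1 + r_real) = (1 + r_nom) / (1 + inflation)
Substituting: (1 + r_real) = 1.0877 / 1.0551
(1 + r_real) = 1.030898
r_real = 1.030898 - 1 = 0.030898

0.030898


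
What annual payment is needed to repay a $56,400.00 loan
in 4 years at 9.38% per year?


Formula: PMT = PV * r / (1 - (1+r)^(-n))
Denominator: 1 - (1 + 0.0938)^(-4) = 0.301368
Numerator: $56,400.00 * 0.0938 = 5290.32
PMT = 5290.32 / 0.301368 = $17,554.34

$17,554.34


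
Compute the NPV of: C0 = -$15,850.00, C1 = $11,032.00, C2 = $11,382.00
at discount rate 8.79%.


Formula: NPV = C0 + C1/(1+r) + C2/(1+r)^2
Discount C1: $11,032.00 / (1 + 0.0879) = $10,140.64
Discount C2: $11,382.00 / (1 + 0.0879)^2 = $9,617.02
NPV = -$15,850.00 + $10,140.64 + $9,617.02 = $3,907.66

$3,907.66


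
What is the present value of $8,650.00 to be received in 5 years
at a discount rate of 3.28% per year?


Formula: PV = FV / (1 + r)^n
Substituting: PV = $8,650.00 / (1 + 0.0328)^5
Discount factor: (1.0328)^5 = 1.175117
PV = $8,650.00 / 1.175117 = $7,360.97

$7,360.97


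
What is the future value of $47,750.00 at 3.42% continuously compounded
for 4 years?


Formula: FV = P * e^(r*t)
Exponent: r*t = 0.0342 * 4 = 0.1368
e^(0.1368) = 1.146599
FV = $47,750.00 * 1.146599 = $54,750.09

$54,750.09


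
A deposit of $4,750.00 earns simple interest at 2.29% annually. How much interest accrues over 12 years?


Formula: I = P * r * t
Substituting: I = $4,750.00 * 0.0229 * 12
Step: I = $4,750.00 * 0.2748
I = $1,305.30

$1,305.30


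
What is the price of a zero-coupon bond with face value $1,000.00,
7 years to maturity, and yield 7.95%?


Formula: Price = FV / (1 + r)^n
Substituting: Price = $1,000.00 / (1 + 0.0795)^7
Discount factor: (1.0795)^7 = 1.708278
Price = $1,000.00 / 1.708278 = $585.38

$585.38


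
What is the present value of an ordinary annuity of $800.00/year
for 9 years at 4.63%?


Formula: PV = PMT * (1 - (1+r)^(-n)) / r
Discount factor: (1 + 0.0463)^(-9) = 0.665417
Bracket: 1 - 0.665417 = 0.334583
PV = $800.00 * 0.334583 / 0.0463 = $5,781.13

$5,781.13


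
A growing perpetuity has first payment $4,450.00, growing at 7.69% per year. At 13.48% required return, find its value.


Formula: PV = C / (r - g)
Spread: r - g = 0.1348 - 0.0769 = 0.0579
Substituting: PV = $4,450.00 / 0.0579
PV = $76,856.65

$76,856.65


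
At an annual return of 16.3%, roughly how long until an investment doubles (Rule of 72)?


Formula: Years ≈ 72 / r
Substituting: Years ≈ 72 / 16.3
Years ≈ 4.4

4.4 years


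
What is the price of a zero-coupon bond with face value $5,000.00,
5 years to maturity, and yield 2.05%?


Formula: Price = FV / (1 + r)^n
Substituting: Price = $5,000.00 / (1 + 0.0205)^5
Discount factor: (1.0205)^5 = 1.10679
Price = $5,000.00 / 1.10679 = $4,517.57

$4,517.57


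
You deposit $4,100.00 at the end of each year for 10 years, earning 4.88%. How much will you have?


Formula: FV = PMT * ((1+r)^n - 1) / r
Growth factor: (1 + 0.0488)^10 = 1.610374
Numerator: 1.610374 - 1 = 0.610374
FV = $4,100.00 * 0.610374 / 0.0488 = $51,281.43

$51,281.43


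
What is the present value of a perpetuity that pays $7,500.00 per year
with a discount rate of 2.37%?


Formula: PV = C / r
Substituting: PV = $7,500.00 / 0.0237
PV = $316,455.70

$316,455.70


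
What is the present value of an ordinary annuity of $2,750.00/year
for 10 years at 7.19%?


Formula: PV = PMT * (1 - (1+r)^(-n)) / r
Discount factor: (1 + 0.0719)^(-10) = 0.49941
Bracket: 1 - 0.49941 = 0.50059
PV = $2,750.00 * 0.50059 / 0.0719 = $19,146.35

$19,146.35


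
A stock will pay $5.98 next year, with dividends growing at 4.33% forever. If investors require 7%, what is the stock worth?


Formula: P = D1 / (r - g)
Spread: r - g = 0.07 - 0.0433 = 0.0267
Substituting: P = $5.98 / 0.0267
P = $223.97

$223.97


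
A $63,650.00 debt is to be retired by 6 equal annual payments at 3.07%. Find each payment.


Formula: PMT = PV * r / (1 - (1+r)^(-n))
Denominator: 1 - (1 + 0.0307)^(-6) = 0.165923
Numerator: $63,650.00 * 0.0307 = 1954.055
PMT = 1954.055 / 0.165923 = $11,776.91

$11,776.91


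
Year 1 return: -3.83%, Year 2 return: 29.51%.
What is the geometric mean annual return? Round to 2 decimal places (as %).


Formula: Geometric mean = ((1+r1)*(1+r2))^(1/2) - 1
Product: (1 + -0.0383) * (1 + 0.2951) = 0.9617 * 1.2951 = 1.245498
Square root: 1.245498^0.5 = 1.116019
Geometric mean = 1.116019 - 1 = 0.116019
As percentage: 11.60%

11.60%


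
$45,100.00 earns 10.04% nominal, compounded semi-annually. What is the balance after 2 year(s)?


Formula: FV = P * (1 + r/m)^(m*t)
Period rate: r/m = 0.1004 / 2 = 0.0502
Total periods: m*t = 2 * 2 = 4
Growth factor: (1 + 0.0502)^4 = 1.216433
FV = $45,100.00 * 1.216433 = $54,861.11

$54,861.11


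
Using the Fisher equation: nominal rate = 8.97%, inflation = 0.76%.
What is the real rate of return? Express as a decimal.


Formula: (1 + r_real) = (1 + r_nom) / (1 + inflation)
Substituting: (1 + r_real) = 1.0897 / 1.0076
(1 + r_real) = 1.081481
r_real = 1.081481 - 1 = 0.081481

0.081481


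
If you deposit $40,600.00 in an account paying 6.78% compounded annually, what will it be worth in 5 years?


Formula: FV = P * (1 + r)^n
Substituting: FV = $40,600.00 * (1 + 0.0678)^5
Growth factor: (1.0678)^5 = 1.388192
FV = $40,600.00 * 1.388192 = $56,360.60

$56,360.60


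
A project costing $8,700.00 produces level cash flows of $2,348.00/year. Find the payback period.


Formula: Payback = investment / annual cash flow
Substituting: Payback = $8,700.00 / $2,348.00
Payback = 3.7053 years

3.7053 years


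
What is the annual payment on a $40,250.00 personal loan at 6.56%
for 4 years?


Formula: PMT = PV * r / (1 - (1+r)^(-n))
Denominator: 1 - (1 + 0.0656)^(-4) = 0.224426
Numerator: $40,250.00 * 0.0656 = 2640.4
PMT = 2640.4 / 0.224426 = $11,765.12

$11,765.12


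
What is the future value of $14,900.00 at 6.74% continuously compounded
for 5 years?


Formula: FV = P * e^(r*t)
Exponent: r*t = 0.0674 * 5 = 0.337
e^(0.337) = 1.400739
FV = $14,900.00 * 1.400739 = $20,871.01

$20,871.01


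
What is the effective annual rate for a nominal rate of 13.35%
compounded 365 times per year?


Formula: EAR = (1 + r/m)^m - 1
Period rate: r/m = 0.1335 / 365 = 0.000366
Compounding: (1 + 0.000366)^365 = 1.142793
EAR = 1.142793 - 1 = 0.142793

0.142793


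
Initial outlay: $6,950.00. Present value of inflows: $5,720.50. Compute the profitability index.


Formula: PI = PV(cash flows) / initial investment
Substituting: PI = $5,720.50 / $6,950.00
PI = 0.8231

0.8231


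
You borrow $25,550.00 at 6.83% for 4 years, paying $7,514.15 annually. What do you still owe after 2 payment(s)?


Formula: Balance = PV*(1+r)^k - PMT*((1+r)^k - 1)/r
Growth: (1 + 0.0683)^2 = 1.141265
Accumulated factor: ((1+r)^k - 1)/r = 2.0683
Balance = $25,550.00 * 1.141265 - $7,514.15 * 2.0683
Balance = $13,617.80

$13,617.80


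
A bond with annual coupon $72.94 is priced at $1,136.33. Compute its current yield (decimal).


Formula: Current yield = annual coupon / price
Substituting: CY = $72.94 / $1,136.33
CY = 0.064189

0.064189


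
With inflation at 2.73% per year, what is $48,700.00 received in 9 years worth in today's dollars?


Formula: Real value = nominal / (1 + inflation)^years
Price level: (1 + 0.0273)^9 = 1.274311
Real value = $48,700.00 / 1.274311 = $38,216.72

$38,216.72


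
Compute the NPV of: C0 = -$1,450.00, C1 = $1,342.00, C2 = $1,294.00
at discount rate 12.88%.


Formula: NPV = C0 + C1/(1+r) + C2/(1+r)^2
Discount C1: $1,342.00 / (1 + 0.1288) = $1,188.87
Discount C2: $1,294.00 / (1 + 0.1288)^2 = $1,015.55
NPV = -$1,450.00 + $1,188.87 + $1,015.55 = $754.42

$754.42


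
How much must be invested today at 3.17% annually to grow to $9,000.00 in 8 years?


Formula: PV = FV / (1 + r)^n
Substituting: PV = $9,000.00 / (1 + 0.0317)^8
Discount factor: (1.0317)^8 = 1.283593
PV = $9,000.00 / 1.283593 = $7,011.57

$7,011.57


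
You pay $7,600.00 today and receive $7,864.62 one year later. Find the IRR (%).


Formula: IRR = C1/C0 - 1
Substituting: IRR = $7,864.62 / $7,600.00 - 1
Ratio: 1.034818 - 1 = 0.034818
IRR = 3.4818%

3.4818%


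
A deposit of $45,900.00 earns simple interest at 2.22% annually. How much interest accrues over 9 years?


Formula: I = P * r * t
Substituting: I = $45,900.00 * 0.0222 * 9
Step: I = $45,900.00 * 0.1998
I = $9,170.82

$9,170.82


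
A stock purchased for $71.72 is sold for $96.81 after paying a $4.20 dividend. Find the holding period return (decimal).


Formula: HPR = (P1 - P0 + D) / P0
Gain: $96.81 - $71.72 + $4.20 = $29.29
HPR = $29.29 / $71.72 = 0.4084

0.4084


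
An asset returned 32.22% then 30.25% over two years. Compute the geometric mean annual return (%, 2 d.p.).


Formula: Geometric mean = ((1+r1)*(1+r2))^(1/2) - 1
Product: (1 + 0.3222) * (1 + 0.3025) = 1.3222 * 1.3025 = 1.722166
Square root: 1.722166^0.5 = 1.312313
Geometric mean = 1.312313 - 1 = 0.312313
As percentage: 31.23%

31.23%


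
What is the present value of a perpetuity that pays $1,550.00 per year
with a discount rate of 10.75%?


Formula: PV = C / r
Substituting: PV = $1,550.00 / 0.1075
PV = $14,418.60

$14,418.60


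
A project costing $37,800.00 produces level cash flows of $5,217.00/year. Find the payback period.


Formula: Payback = investment / annual cash flow
Substituting: Payback = $37,800.00 / $5,217.00
Payback = 7.2455 years

7.2455 years


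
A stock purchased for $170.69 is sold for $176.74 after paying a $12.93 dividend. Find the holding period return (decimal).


Formula: HPR = (P1 - P0 + D) / P0
Gain: $176.74 - $170.69 + $12.93 = $18.98
HPR = $18.98 / $170.69 = 0.1112

0.1112


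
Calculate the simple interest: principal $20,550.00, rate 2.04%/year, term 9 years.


Formula: I = P * r * t
Substituting: I = $20,550.00 * 0.0204 * 9
Step: I = $20,550.00 * 0.1836
I = $3,772.98

$3,772.98


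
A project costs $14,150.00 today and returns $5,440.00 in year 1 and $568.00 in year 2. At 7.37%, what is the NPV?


Formula: NPV = C0 + C1/(1+r) + C2/(1+r)^2
Discount C1: $5,440.00 / (1 + 0.0737) = $5,066.59
Discount C2: $568.00 / (1 + 0.0737)^2 = $492.70
NPV = -$14,150.00 + $5,066.59 + $492.70 = -$8,590.71

-$8,590.71


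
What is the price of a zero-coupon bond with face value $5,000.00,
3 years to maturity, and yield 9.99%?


Formula: Price = FV / (1 + r)^n
Substituting: Price = $5,000.00 / (1 + 0.0999)^3
Discount factor: (1.0999)^3 = 1.330637
Price = $5,000.00 / 1.330637 = $3,757.60

$3,757.60


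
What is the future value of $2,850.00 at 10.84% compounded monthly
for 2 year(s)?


Formula: FV = P * (1 + r/m)^(m*t)
Period rate: r/m = 0.1084 / 12 = 0.009033
Total periods: m*t = 12 * 2 = 24
Growth factor: (1 + 0.009033)^24 = 1.240887
FV = $2,850.00 * 1.240887 = $3,536.53

$3,536.53


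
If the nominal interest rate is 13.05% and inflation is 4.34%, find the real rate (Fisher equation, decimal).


Formula: (1 + r_real) = (1 + r_nom) / (1 + inflation)
Substituting: (1 + r_real) = 1.1305 / 1.0434
(1 + r_real) = 1.083477
r_real = 1.083477 - 1 = 0.083477

0.083477


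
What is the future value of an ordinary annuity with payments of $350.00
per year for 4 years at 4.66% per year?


Formula: FV = PMT * ((1+r)^n - 1) / r
Growth factor: (1 + 0.0466)^4 = 1.199839
Numerator: 1.199839 - 1 = 0.199839
FV = $350.00 * 0.199839 / 0.0466 = $1,500.94

$1,500.94


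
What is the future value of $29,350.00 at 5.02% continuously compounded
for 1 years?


Formula: FV = P * e^(r*t)
Exponent: r*t = 0.0502 * 1 = 0.0502
e^(0.0502) = 1.051481
FV = $29,350.00 * 1.051481 = $30,860.98

$30,860.98


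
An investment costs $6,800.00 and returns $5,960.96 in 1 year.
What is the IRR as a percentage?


Formula: IRR = C1/C0 - 1
Substituting: IRR = $5,960.96 / $6,800.00 - 1
Ratio: 0.876612 - 1 = -0.123388
IRR = -12.3388%

-12.3388%


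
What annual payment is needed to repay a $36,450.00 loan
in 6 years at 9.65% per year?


Formula: PMT = PV * r / (1 - (1+r)^(-n))
Denominator: 1 - (1 + 0.0965)^(-6) = 0.424629
Numerator: $36,450.00 * 0.0965 = 3517.425
PMT = 3517.425 / 0.424629 = $8,283.53

$8,283.53


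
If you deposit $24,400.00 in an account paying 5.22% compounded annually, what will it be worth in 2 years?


Formula: FV = P * (1 + r)^n
Substituting: FV = $24,400.00 * (1 + 0.0522)^2
Growth factor: (1.0522)^2 = 1.107125
FV = $24,400.00 * 1.107125 = $27,013.85

$27,013.85


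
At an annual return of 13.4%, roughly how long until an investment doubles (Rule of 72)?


Formula: Years ≈ 72 / r
Substituting: Years ≈ 72 / 13.4
Years ≈ 5.4

5.4 years


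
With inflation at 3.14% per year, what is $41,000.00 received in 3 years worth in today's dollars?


Formula: Real value = nominal / (1 + inflation)^years
Price level: (1 + 0.0314)^3 = 1.097189
Real value = $41,000.00 / 1.097189 = $37,368.23

$37,368.23


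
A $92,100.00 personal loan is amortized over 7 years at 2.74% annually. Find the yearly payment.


Formula: PMT = PV * r / (1 - (1+r)^(-n))
Denominator: 1 - (1 + 0.0274)^(-7) = 0.172395
Numerator: $92,100.00 * 0.0274 = 2523.54
PMT = 2523.54 / 0.172395 = $14,638.12

$14,638.12


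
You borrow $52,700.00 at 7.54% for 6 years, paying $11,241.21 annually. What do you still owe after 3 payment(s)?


Formula: Balance = PV*(1+r)^k - PMT*((1+r)^k - 1)/r
Growth: (1 + 0.0754)^3 = 1.243684
Accumulated factor: ((1+r)^k - 1)/r = 3.231885
Balance = $52,700.00 * 1.243684 - $11,241.21 * 3.231885
Balance = $29,211.85

$29,211.85


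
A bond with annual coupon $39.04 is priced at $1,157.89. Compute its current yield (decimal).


Formula: Current yield = annual coupon / price
Substituting: CY = $39.04 / $1,157.89
CY = 0.033717

0.033717


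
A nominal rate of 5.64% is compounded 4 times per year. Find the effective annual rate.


Formula: EAR = (1 + r/m)^m - 1
Period rate: r/m = 0.0564 / 4 = 0.0141
Compounding: (1 + 0.0141)^4 = 1.057604
EAR = 1.057604 - 1 = 0.057604

0.057604


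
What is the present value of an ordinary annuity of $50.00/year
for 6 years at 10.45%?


Formula: PV = PMT * (1 - (1+r)^(-n)) / r
Discount factor: (1 + 0.1045)^(-6) = 0.550815
Bracket: 1 - 0.550815 = 0.449185
PV = $50.00 * 0.449185 / 0.1045 = $214.92

$214.92


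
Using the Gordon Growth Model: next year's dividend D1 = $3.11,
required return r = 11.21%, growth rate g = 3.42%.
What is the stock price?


Formula: P = D1 / (r - g)
Spread: r - g = 0.1121 - 0.0342 = 0.0779
Substituting: P = $3.11 / 0.0779
P = $39.92

$39.92


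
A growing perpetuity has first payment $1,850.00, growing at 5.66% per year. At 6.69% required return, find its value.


Formula: PV = C / (r - g)
Spread: r - g = 0.0669 - 0.0566 = 0.0103
Substituting: PV = $1,850.00 / 0.0103
PV = $179,611.65

$179,611.65


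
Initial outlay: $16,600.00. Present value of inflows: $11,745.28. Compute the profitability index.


Formula: PI = PV(cash flows) / initial investment
Substituting: PI = $11,745.28 / $16,600.00
PI = 0.7075

0.7075


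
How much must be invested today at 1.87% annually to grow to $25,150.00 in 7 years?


Formula: PV = FV / (1 + r)^n
Substituting: PV = $25,150.00 / (1 + 0.0187)^7
Discount factor: (1.0187)^7 = 1.138477
PV = $25,150.00 / 1.138477 = $22,090.92

$22,090.92


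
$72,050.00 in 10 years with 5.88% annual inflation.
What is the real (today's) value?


Formula: Real value = nominal / (1 + inflation)^years
Price level: (1 + 0.0588)^10 = 1.770677
Real value = $72,050.00 / 1.770677 = $40,690.65

$40,690.65


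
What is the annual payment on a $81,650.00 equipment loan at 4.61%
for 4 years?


Formula: PMT = PV * r / (1 - (1+r)^(-n))
Denominator: 1 - (1 + 0.0461)^(-4) = 0.16496
Numerator: $81,650.00 * 0.0461 = 3764.065
PMT = 3764.065 / 0.16496 = $22,818.02

$22,818.02


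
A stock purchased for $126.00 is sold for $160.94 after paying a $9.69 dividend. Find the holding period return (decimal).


Formula: HPR = (P1 - P0 + D) / P0
Gain: $160.94 - $126.00 + $9.69 = $44.63
HPR = $44.63 / $126.00 = 0.3542

0.3542


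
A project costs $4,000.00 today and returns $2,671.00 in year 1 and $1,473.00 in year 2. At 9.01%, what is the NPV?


Formula: NPV = C0 + C1/(1+r) + C2/(1+r)^2
Discount C1: $2,671.00 / (1 + 0.0901) = $2,450.23
Discount C2: $1,473.00 / (1 + 0.0901)^2 = $1,239.57
NPV = -$4,000.00 + $2,450.23 + $1,239.57 = -$310.20

-$310.20


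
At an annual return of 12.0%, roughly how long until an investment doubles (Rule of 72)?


Formula: Years ≈ 72 / r
Substituting: Years ≈ 72 / 12.0
Years ≈ 6.0

6.0 years


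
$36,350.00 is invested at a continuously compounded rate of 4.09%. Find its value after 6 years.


Formula: FV = P * e^(r*t)
Exponent: r*t = 0.0409 * 6 = 0.2454
e^(0.2454) = 1.278132
FV = $36,350.00 * 1.278132 = $46,460.12

$46,460.12


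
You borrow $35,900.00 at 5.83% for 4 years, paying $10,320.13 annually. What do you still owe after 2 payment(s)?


Formula: Balance = PV*(1+r)^k - PMT*((1+r)^k - 1)/r
Growth: (1 + 0.0583)^2 = 1.119999
Accumulated factor: ((1+r)^k - 1)/r = 2.0583
Balance = $35,900.00 * 1.119999 - $10,320.13 * 2.0583
Balance = $18,966.04

$18,966.04


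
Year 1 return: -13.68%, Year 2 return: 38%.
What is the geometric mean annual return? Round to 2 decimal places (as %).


Formula: Geometric mean = ((1+r1)*(1+r2))^(1/2) - 1
Product: (1 + -0.1368) * (1 + 0.38) = 0.8632 * 1.38 = 1.191216
Square root: 1.191216^0.5 = 1.091428
Geometric mean = 1.091428 - 1 = 0.091428
As percentage: 9.14%

9.14%


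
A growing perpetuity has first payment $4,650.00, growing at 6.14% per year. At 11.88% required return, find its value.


Formula: PV = C / (r - g)
Spread: r - g = 0.1188 - 0.0614 = 0.0574
Substituting: PV = $4,650.00 / 0.0574
PV = $81,010.45

$81,010.45


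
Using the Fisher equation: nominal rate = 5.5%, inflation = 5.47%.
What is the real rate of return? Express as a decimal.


Formula: (1 + r_real) = (1 + r_nom) / (1 + inflation)
Substituting: (1 + r_real) = 1.055 / 1.0547
(1 + r_real) = 1.000284
r_real = 1.000284 - 1 = 0.000284

0.000284


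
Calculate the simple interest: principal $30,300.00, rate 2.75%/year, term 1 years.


Formula: I = P * r * t
Substituting: I = $30,300.00 * 0.0275 * 1
Step: I = $30,300.00 * 0.0275
I = $833.25

$833.25


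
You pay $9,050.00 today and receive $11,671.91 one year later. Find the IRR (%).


Formula: IRR = C1/C0 - 1
Substituting: IRR = $11,671.91 / $9,050.00 - 1
Ratio: 1.289714 - 1 = 0.289714
IRR = 28.9714%

28.9714%


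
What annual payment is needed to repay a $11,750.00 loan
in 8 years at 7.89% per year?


Formula: PMT = PV * r / (1 - (1+r)^(-n))
Denominator: 1 - (1 + 0.0789)^(-8) = 0.455309
Numerator: $11,750.00 * 0.0789 = 927.075
PMT = 927.075 / 0.455309 = $2,036.15

$2,036.15


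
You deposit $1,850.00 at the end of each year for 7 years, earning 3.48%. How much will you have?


Formula: FV = PMT * ((1+r)^n - 1) / r
Growth factor: (1 + 0.0348)^7 = 1.270559
Numerator: 1.270559 - 1 = 0.270559
FV = $1,850.00 * 0.270559 / 0.0348 = $14,383.18

$14,383.18


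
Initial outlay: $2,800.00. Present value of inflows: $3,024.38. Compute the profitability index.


Formula: PI = PV(cash flows) / initial investment
Substituting: PI = $3,024.38 / $2,800.00
PI = 1.0801

1.0801


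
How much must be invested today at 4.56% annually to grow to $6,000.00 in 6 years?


Formula: PV = FV / (1 + r)^n
Substituting: PV = $6,000.00 / (1 + 0.0456)^6
Discount factor: (1.0456)^6 = 1.306753
PV = $6,000.00 / 1.306753 = $4,591.53

$4,591.53


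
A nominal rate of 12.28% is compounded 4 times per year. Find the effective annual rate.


Formula: EAR = (1 + r/m)^m - 1
Period rate: r/m = 0.1228 / 4 = 0.0307
Compounding: (1 + 0.0307)^4 = 1.128572
EAR = 1.128572 - 1 = 0.128572

0.128572


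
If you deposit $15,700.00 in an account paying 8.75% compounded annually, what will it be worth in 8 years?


Formula: FV = P * (1 + r)^n
Substituting: FV = $15,700.00 * (1 + 0.0875)^8
Growth factor: (1.0875)^8 = 1.956294
FV = $15,700.00 * 1.956294 = $30,713.82

$30,713.82


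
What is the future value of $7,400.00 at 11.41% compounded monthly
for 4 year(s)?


Formula: FV = P * (1 + r/m)^(m*t)
Period rate: r/m = 0.1141 / 12 = 0.009508
Total periods: m*t = 12 * 4 = 48
Growth factor: (1 + 0.009508)^48 = 1.574982
FV = $7,400.00 * 1.574982 = $11,654.87

$11,654.87


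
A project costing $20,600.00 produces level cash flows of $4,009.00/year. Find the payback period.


Formula: Payback = investment / annual cash flow
Substituting: Payback = $20,600.00 / $4,009.00
Payback = 5.1384 years

5.1384 years


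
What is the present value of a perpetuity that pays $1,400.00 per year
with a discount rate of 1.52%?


Formula: PV = C / r
Substituting: PV = $1,400.00 / 0.0152
PV = $92,105.26

$92,105.26


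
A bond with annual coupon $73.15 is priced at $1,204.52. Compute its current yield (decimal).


Formula: Current yield = annual coupon / price
Substituting: CY = $73.15 / $1,204.52
CY = 0.06073

0.06073


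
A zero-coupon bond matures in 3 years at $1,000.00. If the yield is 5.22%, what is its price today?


Formula: Price = FV / (1 + r)^n
Substituting: Price = $1,000.00 / (1 + 0.0522)^3
Discount factor: (1.0522)^3 = 1.164917
Price = $1,000.00 / 1.164917 = $858.43

$858.43


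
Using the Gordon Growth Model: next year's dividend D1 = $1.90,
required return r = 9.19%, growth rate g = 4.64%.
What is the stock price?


Formula: P = D1 / (r - g)
Spread: r - g = 0.0919 - 0.0464 = 0.0455
Substituting: P = $1.90 / 0.0455
P = $41.76

$41.76


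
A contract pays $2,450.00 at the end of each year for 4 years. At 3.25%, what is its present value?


Formula: PV = PMT * (1 - (1+r)^(-n)) / r
Discount factor: (1 + 0.0325)^(-4) = 0.879913
Bracket: 1 - 0.879913 = 0.120087
PV = $2,450.00 * 0.120087 / 0.0325 = $9,052.71

$9,052.71


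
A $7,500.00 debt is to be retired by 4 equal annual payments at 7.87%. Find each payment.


Formula: PMT = PV * r / (1 - (1+r)^(-n))
Denominator: 1 - (1 + 0.0787)^(-4) = 0.26142
Numerator: $7,500.00 * 0.0787 = 590.25
PMT = 590.25 / 0.26142 = $2,257.86

$2,257.86


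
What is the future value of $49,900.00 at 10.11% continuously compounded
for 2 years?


Formula: FV = P * e^(r*t)
Exponent: r*t = 0.1011 * 2 = 0.2022
e^(0.2022) = 1.224093
FV = $49,900.00 * 1.224093 = $61,082.23

$61,082.23


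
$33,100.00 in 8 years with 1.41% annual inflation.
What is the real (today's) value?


Formula: Real value = nominal / (1 + inflation)^years
Price level: (1 + 0.0141)^8 = 1.118526
Real value = $33,100.00 / 1.118526 = $29,592.51

$29,592.51


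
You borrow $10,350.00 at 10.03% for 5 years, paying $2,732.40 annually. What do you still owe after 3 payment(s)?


Formula: Balance = PV*(1+r)^k - PMT*((1+r)^k - 1)/r
Growth: (1 + 0.1003)^3 = 1.332089
Accumulated factor: ((1+r)^k - 1)/r = 3.31096
Balance = $10,350.00 * 1.332089 - $2,732.40 * 3.31096
Balance = $4,740.26

$4,740.26


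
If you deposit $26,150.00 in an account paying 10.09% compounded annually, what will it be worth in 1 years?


Formula: FV = P * (1 + r)^n
Substituting: FV = $26,150.00 * (1 + 0.1009)^1
Growth factor: (1.1009)^1 = 1.1009
FV = $26,150.00 * 1.1009 = $28,788.54

$28,788.54


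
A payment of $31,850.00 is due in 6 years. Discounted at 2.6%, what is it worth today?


Formula: PV = FV / (1 + r)^n
Substituting: PV = $31,850.00 / (1 + 0.026)^6
Discount factor: (1.026)^6 = 1.166498
PV = $31,850.00 / 1.166498 = $27,303.94

$27,303.94


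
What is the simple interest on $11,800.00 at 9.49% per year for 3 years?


Formula: I = P * r * t
Substituting: I = $11,800.00 * 0.0949 * 3
Step: I = $11,800.00 * 0.2847
I = $3,359.46

$3,359.46


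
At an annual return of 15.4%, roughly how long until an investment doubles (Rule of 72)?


Formula: Years ≈ 72 / r
Substituting: Years ≈ 72 / 15.4
Years ≈ 4.7

4.7 years


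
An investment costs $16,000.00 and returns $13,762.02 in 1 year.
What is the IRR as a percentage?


Formula: IRR = C1/C0 - 1
Substituting: IRR = $13,762.02 / $16,000.00 - 1
Ratio: 0.860126 - 1 = -0.139874
IRR = -13.9874%

-13.9874%


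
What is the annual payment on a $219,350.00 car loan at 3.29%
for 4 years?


Formula: PMT = PV * r / (1 - (1+r)^(-n))
Denominator: 1 - (1 + 0.0329)^(-4) = 0.121449
Numerator: $219,350.00 * 0.0329 = 7216.615
PMT = 7216.615 / 0.121449 = $59,420.86

$59,420.86


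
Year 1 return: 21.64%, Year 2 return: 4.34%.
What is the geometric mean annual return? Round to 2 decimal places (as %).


Formula: Geometric mean = ((1+r1)*(1+r2))^(1/2) - 1
Product: (1 + 0.2164) * (1 + 0.0434) = 1.2164 * 1.0434 = 1.269192
Square root: 1.269192^0.5 = 1.126584
Geometric mean = 1.126584 - 1 = 0.126584
As percentage: 12.66%

12.66%


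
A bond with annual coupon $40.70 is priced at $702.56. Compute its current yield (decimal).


Formula: Current yield = annual coupon / price
Substituting: CY = $40.70 / $702.56
CY = 0.057931

0.057931


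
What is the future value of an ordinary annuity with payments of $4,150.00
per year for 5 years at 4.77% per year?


Formula: FV = PMT * ((1+r)^n - 1) / r
Growth factor: (1 + 0.0477)^5 = 1.262364
Numerator: 1.262364 - 1 = 0.262364
FV = $4,150.00 * 0.262364 / 0.0477 = $22,826.25

$22,826.25


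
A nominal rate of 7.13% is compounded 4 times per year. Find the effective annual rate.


Formula: EAR = (1 + r/m)^m - 1
Period rate: r/m = 0.0713 / 4 = 0.017825
Compounding: (1 + 0.017825)^4 = 1.073229
EAR = 1.073229 - 1 = 0.073229

0.073229


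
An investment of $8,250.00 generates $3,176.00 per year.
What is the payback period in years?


Formula: Payback = investment / annual cash flow
Substituting: Payback = $8,250.00 / $3,176.00
Payback = 2.5976 years

2.5976 years


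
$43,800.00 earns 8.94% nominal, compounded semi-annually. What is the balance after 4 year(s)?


Formula: FV = P * (1 + r/m)^(m*t)
Period rate: r/m = 0.0894 / 2 = 0.0447
Total periods: m*t = 2 * 4 = 8
Growth factor: (1 + 0.0447)^8 = 1.418838
FV = $43,800.00 * 1.418838 = $62,145.10

$62,145.10


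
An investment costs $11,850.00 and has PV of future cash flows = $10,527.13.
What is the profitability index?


Formula: PI = PV(cash flows) / initial investment
Substituting: PI = $10,527.13 / $11,850.00
PI = 0.8884

0.8884


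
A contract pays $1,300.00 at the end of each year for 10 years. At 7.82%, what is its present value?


Formula: PV = PMT * (1 - (1+r)^(-n)) / r
Discount factor: (1 + 0.0782)^(-10) = 0.470985
Bracket: 1 - 0.470985 = 0.529015
PV = $1,300.00 * 0.529015 / 0.0782 = $8,794.37

$8,794.37


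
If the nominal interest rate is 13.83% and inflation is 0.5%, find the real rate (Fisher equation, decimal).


Formula: (1 + r_real) = (1 + r_nom) / (1 + inflation)
Substituting: (1 + r_real) = 1.1383 / 1.005
(1 + r_real) = 1.132637
r_real = 1.132637 - 1 = 0.132637

0.132637


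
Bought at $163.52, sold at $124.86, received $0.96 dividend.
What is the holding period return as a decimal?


Formula: HPR = (P1 - P0 + D) / P0
Gain: $124.86 - $163.52 + $0.96 = -$37.70
HPR = -$37.70 / $163.52 = -0.2306

-0.2306


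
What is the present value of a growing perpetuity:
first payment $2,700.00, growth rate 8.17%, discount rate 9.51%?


Formula: PV = C / (r - g)
Spread: r - g = 0.0951 - 0.0817 = 0.0134
Substituting: PV = $2,700.00 / 0.0134
PV = $201,492.54

$201,492.54


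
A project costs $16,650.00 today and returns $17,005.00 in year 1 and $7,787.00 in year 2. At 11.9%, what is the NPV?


Formula: NPV = C0 + C1/(1+r) + C2/(1+r)^2
Discount C1: $17,005.00 / (1 + 0.119) = $15,196.60
Discount C2: $7,787.00 / (1 + 0.119)^2 = $6,218.85
NPV = -$16,650.00 + $15,196.60 + $6,218.85 = $4,765.45

$4,765.45


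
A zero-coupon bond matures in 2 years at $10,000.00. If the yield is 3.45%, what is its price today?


Formula: Price = FV / (1 + r)^n
Substituting: Price = $10,000.00 / (1 + 0.0345)^2
Discount factor: (1.0345)^2 = 1.07019
Price = $10,000.00 / 1.07019 = $9,344.13

$9,344.13


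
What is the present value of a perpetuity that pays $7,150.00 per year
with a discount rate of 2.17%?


Formula: PV = C / r
Substituting: PV = $7,150.00 / 0.0217
PV = $329,493.09

$329,493.09


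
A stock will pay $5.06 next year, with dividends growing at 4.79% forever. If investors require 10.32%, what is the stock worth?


Formula: P = D1 / (r - g)
Spread: r - g = 0.1032 - 0.0479 = 0.0553
Substituting: P = $5.06 / 0.0553
P = $91.50

$91.50


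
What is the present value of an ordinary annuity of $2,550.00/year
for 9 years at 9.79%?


Formula: PV = PMT * (1 - (1+r)^(-n)) / r
Discount factor: (1 + 0.0979)^(-9) = 0.431454
Bracket: 1 - 0.431454 = 0.568546
PV = $2,550.00 * 0.568546 / 0.0979 = $14,808.90

$14,808.90


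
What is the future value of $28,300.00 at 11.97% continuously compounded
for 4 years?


Formula: FV = P * e^(r*t)
Exponent: r*t = 0.1197 * 4 = 0.4788
e^(0.4788) = 1.614136
FV = $28,300.00 * 1.614136 = $45,680.06

$45,680.06


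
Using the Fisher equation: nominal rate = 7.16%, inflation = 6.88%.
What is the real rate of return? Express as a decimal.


Formula: (1 + r_real) = (1 + r_nom) / (1 + inflation)
Substituting: (1 + r_real) = 1.0716 / 1.0688
(1 + r_real) = 1.00262
r_real = 1.00262 - 1 = 0.00262

0.00262


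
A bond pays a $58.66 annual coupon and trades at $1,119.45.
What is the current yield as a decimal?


Formula: Current yield = annual coupon / price
Substituting: CY = $58.66 / $1,119.45
CY = 0.052401

0.052401


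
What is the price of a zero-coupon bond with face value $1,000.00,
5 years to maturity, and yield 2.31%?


Formula: Price = FV / (1 + r)^n
Substituting: Price = $1,000.00 / (1 + 0.0231)^5
Discount factor: (1.0231)^5 = 1.120961
Price = $1,000.00 / 1.120961 = $892.09

$892.09


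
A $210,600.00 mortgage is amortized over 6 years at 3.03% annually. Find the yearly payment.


Formula: PMT = PV * r / (1 - (1+r)^(-n))
Denominator: 1 - (1 + 0.0303)^(-6) = 0.163978
Numerator: $210,600.00 * 0.0303 = 6381.18
PMT = 6381.18 / 0.163978 = $38,914.90

$38,914.90


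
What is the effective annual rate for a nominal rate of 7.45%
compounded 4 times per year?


Formula: EAR = (1 + r/m)^m - 1
Period rate: r/m = 0.0745 / 4 = 0.018625
Compounding: (1 + 0.018625)^4 = 1.076607
EAR = 1.076607 - 1 = 0.076607

0.076607


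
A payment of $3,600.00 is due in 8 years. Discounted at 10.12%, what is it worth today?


Formula: PV = FV / (1 + r)^n
Substituting: PV = $3,600.00 / (1 + 0.1012)^8
Discount factor: (1.1012)^8 = 2.162368
PV = $3,600.00 / 2.162368 = $1,664.84

$1,664.84


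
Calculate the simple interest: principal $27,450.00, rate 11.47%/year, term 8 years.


Formula: I = P * r * t
Substituting: I = $27,450.00 * 0.1147 * 8
Step: I = $27,450.00 * 0.9176
I = $25,188.12

$25,188.12


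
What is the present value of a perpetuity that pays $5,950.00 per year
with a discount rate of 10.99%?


Formula: PV = C / r
Substituting: PV = $5,950.00 / 0.1099
PV = $54,140.13

$54,140.13


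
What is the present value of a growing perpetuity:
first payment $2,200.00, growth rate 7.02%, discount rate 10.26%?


Formula: PV = C / (r - g)
Spread: r - g = 0.1026 - 0.0702 = 0.0324
Substituting: PV = $2,200.00 / 0.0324
PV = $67,901.23

$67,901.23


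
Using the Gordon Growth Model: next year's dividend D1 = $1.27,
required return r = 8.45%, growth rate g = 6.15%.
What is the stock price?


Formula: P = D1 / (r - g)
Spread: r - g = 0.0845 - 0.0615 = 0.023
Substituting: P = $1.27 / 0.023
P = $55.22

$55.22


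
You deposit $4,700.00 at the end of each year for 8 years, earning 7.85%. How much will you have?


Formula: FV = PMT * ((1+r)^n - 1) / r
Growth factor: (1 + 0.0785)^8 = 1.830464
Numerator: 1.830464 - 1 = 0.830464
FV = $4,700.00 * 0.830464 / 0.0785 = $49,722.05

$49,722.05


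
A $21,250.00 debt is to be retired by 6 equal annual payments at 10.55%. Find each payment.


Formula: PMT = PV * r / (1 - (1+r)^(-n))
Denominator: 1 - (1 + 0.1055)^(-6) = 0.452168
Numerator: $21,250.00 * 0.1055 = 2241.875
PMT = 2241.875 / 0.452168 = $4,958.06

$4,958.06


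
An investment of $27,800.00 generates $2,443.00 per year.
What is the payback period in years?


Formula: Payback = investment / annual cash flow
Substituting: Payback = $27,800.00 / $2,443.00
Payback = 11.3795 years

11.3795 years


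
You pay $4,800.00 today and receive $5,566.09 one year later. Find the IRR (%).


Formula: IRR = C1/C0 - 1
Substituting: IRR = $5,566.09 / $4,800.00 - 1
Ratio: 1.159602 - 1 = 0.159602
IRR = 15.9602%

15.9602%


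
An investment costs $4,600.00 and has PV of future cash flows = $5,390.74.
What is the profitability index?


Formula: PI = PV(cash flows) / initial investment
Substituting: PI = $5,390.74 / $4,600.00
PI = 1.1719

1.1719


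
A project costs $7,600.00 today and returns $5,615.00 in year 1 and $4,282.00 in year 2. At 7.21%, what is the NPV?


Formula: NPV = C0 + C1/(1+r) + C2/(1+r)^2
Discount C1: $5,615.00 / (1 + 0.0721) = $5,237.38
Discount C2: $4,282.00 / (1 + 0.0721)^2 = $3,725.43
NPV = -$7,600.00 + $5,237.38 + $3,725.43 = $1,362.81

$1,362.81


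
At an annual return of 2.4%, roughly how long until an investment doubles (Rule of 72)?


Formula: Years ≈ 72 / r
Substituting: Years ≈ 72 / 2.4
Years ≈ 30.0

30.0 years


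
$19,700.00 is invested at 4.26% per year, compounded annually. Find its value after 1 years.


Formula: FV = P * (1 + r)^n
Substituting: FV = $19,700.00 * (1 + 0.0426)^1
Growth factor: (1.0426)^1 = 1.0426
FV = $19,700.00 * 1.0426 = $20,539.22

$20,539.22


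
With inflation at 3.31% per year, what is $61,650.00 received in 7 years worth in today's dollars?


Formula: Real value = nominal / (1 + inflation)^years
Price level: (1 + 0.0331)^7 = 1.25602
Real value = $61,650.00 / 1.25602 = $49,083.62

$49,083.62


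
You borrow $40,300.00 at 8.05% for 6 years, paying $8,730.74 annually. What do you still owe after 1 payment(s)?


Formula: Balance = PV*(1+r)^k - PMT*((1+r)^k - 1)/r
Growth: (1 + 0.0805)^1 = 1.0805
Accumulated factor: ((1+r)^k - 1)/r = 1.0
Balance = $40,300.00 * 1.0805 - $8,730.74 * 1.0
Balance = $34,813.41

$34,813.41


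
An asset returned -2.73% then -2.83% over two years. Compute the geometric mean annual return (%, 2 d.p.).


Formula: Geometric mean = ((1+r1)*(1+r2))^(1/2) - 1
Product: (1 + -0.0273) * (1 + -0.0283) = 0.9727 * 0.9717 = 0.945173
Square root: 0.945173^0.5 = 0.9722
Geometric mean = 0.9722 - 1 = -0.0278
As percentage: -2.78%

-2.78%


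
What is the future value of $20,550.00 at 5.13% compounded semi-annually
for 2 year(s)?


Formula: FV = P * (1 + r/m)^(m*t)
Period rate: r/m = 0.0513 / 2 = 0.02565
Total periods: m*t = 2 * 2 = 4
Growth factor: (1 + 0.02565)^4 = 1.106615
FV = $20,550.00 * 1.106615 = $22,740.95

$22,740.95


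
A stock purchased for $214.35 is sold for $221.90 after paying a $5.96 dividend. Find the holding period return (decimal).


Formula: HPR = (P1 - P0 + D) / P0
Gain: $221.90 - $214.35 + $5.96 = $13.51
HPR = $13.51 / $214.35 = 0.063

0.063


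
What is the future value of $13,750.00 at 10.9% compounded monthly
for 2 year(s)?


Formula: FV = P * (1 + r/m)^(m*t)
Period rate: r/m = 0.109 / 12 = 0.009083
Total periods: m*t = 12 * 2 = 24
Growth factor: (1 + 0.009083)^24 = 1.242364
FV = $13,750.00 * 1.242364 = $17,082.50

$17,082.50


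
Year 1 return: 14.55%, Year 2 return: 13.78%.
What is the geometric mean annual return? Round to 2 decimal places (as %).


Formula: Geometric mean = ((1+r1)*(1+r2))^(1/2) - 1
Product: (1 + 0.1455) * (1 + 0.1378) = 1.1455 * 1.1378 = 1.30335
Square root: 1.30335^0.5 = 1.141644
Geometric mean = 1.141644 - 1 = 0.141644
As percentage: 14.16%

14.16%


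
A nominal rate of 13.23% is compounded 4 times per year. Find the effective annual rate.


Formula: EAR = (1 + r/m)^m - 1
Period rate: r/m = 0.1323 / 4 = 0.033075
Compounding: (1 + 0.033075)^4 = 1.13901
EAR = 1.13901 - 1 = 0.13901

0.13901


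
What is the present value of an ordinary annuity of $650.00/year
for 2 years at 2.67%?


Formula: PV = PMT * (1 - (1+r)^(-n)) / r
Discount factor: (1 + 0.0267)^(-2) = 0.948665
Bracket: 1 - 0.948665 = 0.051335
PV = $650.00 * 0.051335 / 0.0267 = $1,249.73

$1,249.73
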